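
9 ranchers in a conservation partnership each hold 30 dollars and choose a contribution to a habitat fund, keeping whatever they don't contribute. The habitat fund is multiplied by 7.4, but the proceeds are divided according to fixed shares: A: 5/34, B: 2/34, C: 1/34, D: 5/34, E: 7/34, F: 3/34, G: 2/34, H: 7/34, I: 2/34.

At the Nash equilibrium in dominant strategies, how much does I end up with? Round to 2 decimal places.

For player j, contributing a unit is worthwhile iff 7.4 × (j's share) ≥ 1, i.e. iff j's share is at least 0.1351.
A, D, E and H are above the threshold, contributing 30 each; the remaining 5 contribute 0. Total contributed: 120.
I keeps 30 and receives 7.4 × 120 × 2/34 = 52.24 from the habitat fund, for a payoff of 82.24.

82.24 dollars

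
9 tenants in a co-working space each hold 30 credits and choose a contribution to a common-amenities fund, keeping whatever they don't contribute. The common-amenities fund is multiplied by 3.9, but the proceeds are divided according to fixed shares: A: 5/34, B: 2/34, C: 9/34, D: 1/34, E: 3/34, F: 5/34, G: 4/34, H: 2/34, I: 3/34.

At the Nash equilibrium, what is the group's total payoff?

357.00 credits

For player j, contributing a unit is worthwhile iff 3.9 × (j's share) ≥ 1, i.e. iff j's share is at least 0.2564.
The only share above 0.2564 is C's 9/34, contributing 30; the remaining 8 contribute 0. Total contributed: 30.
The common-amenities fund pays out 3.9 × 30 = 117.00 in total (split across the unequal shares, but the aggregate is all that matters for the group sum).
The 8 free-riders keep 30 each, adding 240. Group total = 240 + 117.00 = 357.00.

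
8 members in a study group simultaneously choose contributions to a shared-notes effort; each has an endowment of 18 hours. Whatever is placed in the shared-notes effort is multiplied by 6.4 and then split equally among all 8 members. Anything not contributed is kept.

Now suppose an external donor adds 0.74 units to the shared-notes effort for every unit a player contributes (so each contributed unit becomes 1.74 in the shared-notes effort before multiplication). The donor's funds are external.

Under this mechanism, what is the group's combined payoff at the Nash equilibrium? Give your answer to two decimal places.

The effective private return per unit is now 6.4 × 1.74 / 8 = 1.3920 > 1, so every player's dominant strategy flips to full contribution.
So the Nash equilibrium is full contribution by all 8; the group earns 6.4 × 1.74 × 144 = 1603.58.

1603.58 hours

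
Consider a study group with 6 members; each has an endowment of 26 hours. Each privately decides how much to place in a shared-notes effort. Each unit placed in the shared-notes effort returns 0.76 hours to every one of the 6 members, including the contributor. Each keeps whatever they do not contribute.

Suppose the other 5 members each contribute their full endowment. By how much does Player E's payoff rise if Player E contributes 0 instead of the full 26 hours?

6.24 hours

Switching from a contribution of 26 to 0 lets Player E keep an extra 26 hours, but lowers the shared-notes effort by 26, which costs Player E their own share of that drop: 0.76 × 26 = 19.76.
Net gain = 26 − 19.76 = 6.24. The private return per contributed unit (0.76) is below 1, so free-riding is indeed the best response regardless of what the others do.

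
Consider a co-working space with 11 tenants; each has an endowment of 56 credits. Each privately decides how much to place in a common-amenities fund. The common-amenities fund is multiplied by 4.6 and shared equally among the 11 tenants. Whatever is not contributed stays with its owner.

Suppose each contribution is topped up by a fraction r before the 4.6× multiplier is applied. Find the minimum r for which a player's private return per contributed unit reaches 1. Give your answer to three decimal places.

With matching at rate r, one contributed unit becomes (1 + r) in the common-amenities fund and returns 4.6 × (1 + r) / 11 to the contributor.
Setting this equal to 1: 1 + r = 11/4.6 = 2.3913.
So the minimum matching rate is r = 2.3913 − 1 = 1.391.

1.391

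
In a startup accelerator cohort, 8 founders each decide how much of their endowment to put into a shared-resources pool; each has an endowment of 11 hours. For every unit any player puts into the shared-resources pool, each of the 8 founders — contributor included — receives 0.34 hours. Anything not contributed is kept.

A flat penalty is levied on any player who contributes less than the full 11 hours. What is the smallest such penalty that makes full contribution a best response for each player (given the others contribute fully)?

Given the others contribute fully, the best deviation is to contribute 0 (any partial contribution still incurs the fine and gives up units whose private return 0.34 is below 1).
Deviating from 11 to 0 saves 11 hours but forfeits the deviator's share of the drop in the shared-resources pool: 0.34 × 11 = 3.74.
So the deviation gain is 11 − 3.74 = 7.26, and the fine must be at least 7.26 hours to wipe it out.

7.26 hours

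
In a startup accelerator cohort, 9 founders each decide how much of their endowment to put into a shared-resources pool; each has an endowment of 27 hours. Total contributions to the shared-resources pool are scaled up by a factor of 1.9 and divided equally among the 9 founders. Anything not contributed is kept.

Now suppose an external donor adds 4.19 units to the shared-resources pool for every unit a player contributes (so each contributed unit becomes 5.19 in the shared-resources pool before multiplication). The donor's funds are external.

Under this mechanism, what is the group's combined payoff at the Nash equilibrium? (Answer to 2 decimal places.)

The effective private return per unit is now 1.9 × 5.19 / 9 = 1.0957 > 1, so every player's dominant strategy flips to full contribution.
At the Nash equilibrium everyone contributes 27. Group total payoff = 1.9 × 5.19 × 243 = 2396.22.

2396.22 hours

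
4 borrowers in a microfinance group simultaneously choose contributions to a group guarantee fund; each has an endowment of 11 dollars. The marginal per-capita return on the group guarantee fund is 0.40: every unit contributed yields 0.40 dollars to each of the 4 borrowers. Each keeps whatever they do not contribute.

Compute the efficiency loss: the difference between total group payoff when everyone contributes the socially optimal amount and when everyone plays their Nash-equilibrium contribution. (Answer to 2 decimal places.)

The private return per contributed unit is 0.40 < 1, so contributing 0 is dominant for every player. At the Nash equilibrium everyone keeps their 11, and the group total is 4 × 11 = 44.
Each contributed unit returns 1.600 to the group as a whole (0.40 to each of 4 players), which exceeds 1, so the social optimum is full contribution: group total = 1.600 × 44 = 70.40.
Efficiency loss = 70.40 − 44 = 26.40.

26.40 dollars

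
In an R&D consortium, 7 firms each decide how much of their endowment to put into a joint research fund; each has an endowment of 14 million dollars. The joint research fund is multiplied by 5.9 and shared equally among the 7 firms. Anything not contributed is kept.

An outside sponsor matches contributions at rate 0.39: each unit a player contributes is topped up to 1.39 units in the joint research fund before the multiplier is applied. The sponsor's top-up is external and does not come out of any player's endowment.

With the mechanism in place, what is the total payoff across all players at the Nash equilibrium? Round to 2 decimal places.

Under the mechanism each unit contributed yields 5.9 × 1.39 / 7 = 1.1716 back to its contributor per unit of net cost, which exceeds 1, making full contribution the dominant choice for everyone.
So the Nash equilibrium is full contribution by all 7; the group earns 5.9 × 1.39 × 98 = 803.70.

803.70 million dollars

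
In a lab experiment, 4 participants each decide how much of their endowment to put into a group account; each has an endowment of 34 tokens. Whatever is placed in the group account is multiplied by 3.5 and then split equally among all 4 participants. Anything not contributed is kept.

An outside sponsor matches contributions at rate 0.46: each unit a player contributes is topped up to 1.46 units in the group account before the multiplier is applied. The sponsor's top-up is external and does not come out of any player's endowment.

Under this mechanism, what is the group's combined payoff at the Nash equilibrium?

The effective private return per unit is now 3.5 × 1.46 / 4 = 1.2775 > 1, so every player's dominant strategy flips to full contribution.
At the Nash equilibrium everyone contributes 34. Group total payoff = 3.5 × 1.46 × 136 = 694.96.

694.96 tokens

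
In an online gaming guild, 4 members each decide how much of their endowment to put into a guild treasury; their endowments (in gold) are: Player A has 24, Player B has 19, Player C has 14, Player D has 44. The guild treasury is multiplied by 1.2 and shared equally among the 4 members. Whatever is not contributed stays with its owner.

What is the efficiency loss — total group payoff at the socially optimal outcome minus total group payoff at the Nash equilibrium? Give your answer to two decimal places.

20.20 gold

The private return per contributed unit is 1.2/4 = 0.3000 < 1 for every player regardless of endowment, so the Nash equilibrium is zero contribution and the group total is Σ E_j = 24 + 19 + 14 + 44 = 101.
Each contributed unit returns 1.200 to the group, so the social optimum is full contribution by everyone: group total = 1.200 × 101 = 121.20.
Efficiency loss = (1.200 − 1) × 101 = 20.20.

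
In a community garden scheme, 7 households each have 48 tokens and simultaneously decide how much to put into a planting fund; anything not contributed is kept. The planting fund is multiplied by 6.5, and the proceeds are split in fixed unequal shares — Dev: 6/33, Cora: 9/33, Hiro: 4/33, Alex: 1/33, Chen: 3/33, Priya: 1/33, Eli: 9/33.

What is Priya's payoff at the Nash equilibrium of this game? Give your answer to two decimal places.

76.36 tokens

Player j's private return per contributed unit is 6.5 × (j's share). Contributing is weakly dominant for j when that share is at least 1/6.5 = 0.1538, and contributing 0 is dominant otherwise.
Dev, Cora and Eli are above the threshold, contributing 48 each; the remaining 4 contribute 0. Total contributed: 144.
Priya keeps 48 and receives 6.5 × 144 × 1/33 = 28.36 from the planting fund, for a payoff of 76.36.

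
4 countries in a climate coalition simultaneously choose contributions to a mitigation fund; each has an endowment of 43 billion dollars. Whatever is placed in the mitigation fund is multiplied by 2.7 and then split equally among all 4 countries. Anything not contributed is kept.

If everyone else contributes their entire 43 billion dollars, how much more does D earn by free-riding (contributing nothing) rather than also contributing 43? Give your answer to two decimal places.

Switching from a contribution of 43 to 0 lets D keep an extra 43 billion dollars, but lowers the mitigation fund by 43, which costs D their own share of that drop: 2.7/4 × 43 = 29.02.
Net gain = 43 − 29.02 = 13.98. The private return per contributed unit (0.6750) is below 1, so free-riding is indeed the best response regardless of what the others do.

13.98 billion dollars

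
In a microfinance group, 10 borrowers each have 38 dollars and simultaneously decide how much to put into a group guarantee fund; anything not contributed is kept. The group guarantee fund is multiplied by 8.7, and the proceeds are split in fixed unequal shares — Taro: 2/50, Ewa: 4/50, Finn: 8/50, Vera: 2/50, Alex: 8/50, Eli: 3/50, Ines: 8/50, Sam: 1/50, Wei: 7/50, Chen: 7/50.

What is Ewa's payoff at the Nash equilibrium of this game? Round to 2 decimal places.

170.24 dollars

Player j's private return per contributed unit is 8.7 × (j's share). Contributing is weakly dominant for j when that share is at least 1/8.7 = 0.1149, and contributing 0 is dominant otherwise.
The shares above 0.1149 belong to Finn, Alex, Ines, Wei and Chen, contributing 38 each; the remaining 5 contribute 0. Total contributed: 190.
Ewa keeps 38 and receives 8.7 × 190 × 4/50 = 132.24 from the group guarantee fund, for a payoff of 170.24.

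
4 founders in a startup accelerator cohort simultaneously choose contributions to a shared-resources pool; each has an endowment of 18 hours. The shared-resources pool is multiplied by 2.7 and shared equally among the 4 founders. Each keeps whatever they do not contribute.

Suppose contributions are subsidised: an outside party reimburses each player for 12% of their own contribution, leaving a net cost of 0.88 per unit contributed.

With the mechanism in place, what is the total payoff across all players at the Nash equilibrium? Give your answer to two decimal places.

72.00 hours

Even with the mechanism, each unit contributed returns only (2.7/4) / 0.88 = 0.7670 per unit of net cost, so contributing nothing is still dominant.
Everyone keeps their endowment and the group total is 4 × 18 = 72.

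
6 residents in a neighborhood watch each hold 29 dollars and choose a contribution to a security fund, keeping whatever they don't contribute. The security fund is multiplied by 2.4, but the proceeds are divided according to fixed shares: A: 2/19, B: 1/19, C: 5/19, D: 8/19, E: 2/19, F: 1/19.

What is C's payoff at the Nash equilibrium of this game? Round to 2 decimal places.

A player with share s gets back 2.4·s per unit contributed, so full contribution is dominant for anyone with s > 1/2.4 = 0.4167 and zero contribution is dominant for anyone below.
The only share above 0.4167 is D's 8/19, contributing 29; the remaining 5 contribute 0. Total contributed: 29.
C keeps 29 and receives 2.4 × 29 × 5/19 = 18.32 from the security fund, for a payoff of 47.32.

47.32 dollars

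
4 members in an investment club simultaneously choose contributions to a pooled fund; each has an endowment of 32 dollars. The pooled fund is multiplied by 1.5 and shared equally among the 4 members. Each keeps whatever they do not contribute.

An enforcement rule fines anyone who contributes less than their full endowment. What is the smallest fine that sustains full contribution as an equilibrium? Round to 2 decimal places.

20.00 dollars

Given the others contribute fully, the best deviation is to contribute 0 (any partial contribution still incurs the fine and gives up units whose private return 0.3750 is below 1).
Deviating from 32 to 0 saves 32 dollars but forfeits the deviator's share of the drop in the pooled fund: 1.5/4 × 32 = 12.00.
So the deviation gain is 32 − 12.00 = 20.00, and the fine must be at least 20.00 dollars to wipe it out.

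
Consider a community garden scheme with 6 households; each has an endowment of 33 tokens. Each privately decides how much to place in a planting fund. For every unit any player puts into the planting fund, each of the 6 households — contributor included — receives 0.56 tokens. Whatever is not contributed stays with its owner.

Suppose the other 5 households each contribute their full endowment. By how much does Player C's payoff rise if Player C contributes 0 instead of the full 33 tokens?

14.52 tokens

Switching from a contribution of 33 to 0 lets Player C keep an extra 33 tokens, but lowers the planting fund by 33, which costs Player C their own share of that drop: 0.56 × 33 = 18.48.
Net gain = 33 − 18.48 = 14.52. The private return per contributed unit (0.56) is below 1, so free-riding is indeed the best response regardless of what the others do.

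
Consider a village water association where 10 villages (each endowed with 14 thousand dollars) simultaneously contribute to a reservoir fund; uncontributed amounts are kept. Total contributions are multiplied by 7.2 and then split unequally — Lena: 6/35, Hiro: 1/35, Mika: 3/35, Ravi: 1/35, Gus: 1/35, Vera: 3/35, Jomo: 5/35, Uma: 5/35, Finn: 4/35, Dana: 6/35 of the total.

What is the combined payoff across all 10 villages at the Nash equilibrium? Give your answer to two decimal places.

487.20 thousand dollars

Player j's private return per contributed unit is 7.2 × (j's share). Contributing is weakly dominant for j when that share is at least 1/7.2 = 0.1389, and contributing 0 is dominant otherwise.
Lena, Jomo, Uma and Dana are above the threshold, contributing 14 each; the remaining 6 contribute 0. Total contributed: 56.
The reservoir fund pays out 7.2 × 56 = 403.20 in total (split across the unequal shares, but the aggregate is all that matters for the group sum).
The 6 free-riders keep 14 each, adding 84. Group total = 84 + 403.20 = 487.20.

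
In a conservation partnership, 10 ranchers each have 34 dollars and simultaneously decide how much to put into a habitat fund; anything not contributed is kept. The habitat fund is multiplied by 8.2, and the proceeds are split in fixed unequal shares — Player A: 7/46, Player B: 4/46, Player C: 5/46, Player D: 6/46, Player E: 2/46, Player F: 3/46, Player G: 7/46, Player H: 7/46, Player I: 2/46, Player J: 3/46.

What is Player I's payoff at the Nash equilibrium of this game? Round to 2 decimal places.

82.49 dollars

A player with share s gets back 8.2·s per unit contributed, so full contribution is dominant for anyone with s > 1/8.2 = 0.1220 and zero contribution is dominant for anyone below.
The shares above 0.1220 belong to Player A, Player D, Player G and Player H, contributing 34 each; the remaining 6 contribute 0. Total contributed: 136.
Player I keeps 34 and receives 8.2 × 136 × 2/46 = 48.49 from the habitat fund, for a payoff of 82.49.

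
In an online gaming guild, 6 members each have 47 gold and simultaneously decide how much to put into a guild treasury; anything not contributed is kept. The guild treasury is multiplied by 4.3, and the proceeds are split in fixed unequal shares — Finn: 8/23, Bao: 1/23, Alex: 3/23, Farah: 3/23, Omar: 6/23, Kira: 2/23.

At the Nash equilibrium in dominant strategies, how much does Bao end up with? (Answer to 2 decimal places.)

Player j's private return per contributed unit is 4.3 × (j's share). Contributing is weakly dominant for j when that share is at least 1/4.3 = 0.2326, and contributing 0 is dominant otherwise.
Finn and Omar clear that bar, contributing 47 each; the remaining 4 contribute 0. Total contributed: 94.
Bao keeps 47 and receives 4.3 × 94 × 1/23 = 17.57 from the guild treasury, for a payoff of 64.57.

64.57 gold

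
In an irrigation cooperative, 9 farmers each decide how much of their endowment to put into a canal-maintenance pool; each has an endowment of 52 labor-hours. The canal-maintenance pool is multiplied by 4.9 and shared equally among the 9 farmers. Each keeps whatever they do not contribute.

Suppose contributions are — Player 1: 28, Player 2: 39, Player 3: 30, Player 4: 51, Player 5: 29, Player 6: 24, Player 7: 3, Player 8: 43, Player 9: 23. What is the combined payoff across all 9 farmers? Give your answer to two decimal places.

Total contributed: 28 + 39 + 30 + 51 + 29 + 24 + 3 + 43 + 23 = 270; total kept: 9 × 52 − 270 = 198.
The canal-maintenance pool pays out 4.9 × 270 = 1323.00 in aggregate.
Group total = 198 + 1323.00 = 1521.00.

1521.00 labor-hours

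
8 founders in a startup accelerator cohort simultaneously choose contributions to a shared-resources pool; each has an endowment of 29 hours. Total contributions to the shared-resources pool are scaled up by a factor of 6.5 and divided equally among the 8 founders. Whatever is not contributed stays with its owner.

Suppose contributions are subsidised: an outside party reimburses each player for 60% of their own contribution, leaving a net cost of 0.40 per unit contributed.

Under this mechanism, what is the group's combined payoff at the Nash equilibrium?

1647.20 hours

The effective private return per unit is now (6.5/8) / 0.40 = 2.0313 > 1, so every player's dominant strategy flips to full contribution.
At the Nash equilibrium everyone contributes 29. Group total payoff = 8 × (29 × 0.60 + 6.5 × 29) = 1647.20.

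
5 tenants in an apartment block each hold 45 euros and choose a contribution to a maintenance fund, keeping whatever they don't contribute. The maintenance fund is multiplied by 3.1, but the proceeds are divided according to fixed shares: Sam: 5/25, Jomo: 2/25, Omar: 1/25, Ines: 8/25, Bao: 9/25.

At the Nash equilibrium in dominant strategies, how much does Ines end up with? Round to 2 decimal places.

89.64 euros

Player j's private return per contributed unit is 3.1 × (j's share). Contributing is weakly dominant for j when that share is at least 1/3.1 = 0.3226, and contributing 0 is dominant otherwise.
The only share above 0.3226 is Bao's 9/25, contributing 45; the remaining 4 contribute 0. Total contributed: 45.
Ines keeps 45 and receives 3.1 × 45 × 8/25 = 44.64 from the maintenance fund, for a payoff of 89.64.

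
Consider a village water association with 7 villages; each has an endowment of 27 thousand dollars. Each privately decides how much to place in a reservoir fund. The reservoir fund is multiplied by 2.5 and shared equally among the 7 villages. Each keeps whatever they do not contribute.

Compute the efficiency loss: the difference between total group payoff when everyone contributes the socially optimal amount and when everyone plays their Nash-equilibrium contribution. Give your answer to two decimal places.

Each contributed unit returns 2.5/7 = 0.3571 to its contributor — below 1 — so contributing 0 is dominant for every player. At the Nash equilibrium everyone keeps their 27, and the group total is 7 × 27 = 189.
Each contributed unit returns 2.500 to the group as a whole (0.3571 to each of 7 players), which exceeds 1, so the social optimum is full contribution: group total = 2.500 × 189 = 472.50.
Efficiency loss = 472.50 − 189 = 283.50.

283.50 thousand dollars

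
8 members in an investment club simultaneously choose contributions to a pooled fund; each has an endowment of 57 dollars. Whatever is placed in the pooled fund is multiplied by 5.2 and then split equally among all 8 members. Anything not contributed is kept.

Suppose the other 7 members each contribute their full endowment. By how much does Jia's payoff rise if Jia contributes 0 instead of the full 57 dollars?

19.95 dollars

Switching from a contribution of 57 to 0 lets Jia keep an extra 57 dollars, but lowers the pooled fund by 57, which costs Jia their own share of that drop: 5.2/8 × 57 = 37.05.
Net gain = 57 − 37.05 = 19.95. The private return per contributed unit (0.6500) is below 1, so free-riding is indeed the best response regardless of what the others do.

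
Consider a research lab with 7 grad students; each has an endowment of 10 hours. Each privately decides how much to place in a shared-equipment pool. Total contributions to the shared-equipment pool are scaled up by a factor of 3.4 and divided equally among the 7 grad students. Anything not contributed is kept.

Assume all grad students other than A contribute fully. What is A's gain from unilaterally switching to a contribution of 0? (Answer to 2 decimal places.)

Switching from a contribution of 10 to 0 lets A keep an extra 10 hours, but lowers the shared-equipment pool by 10, which costs A their own share of that drop: 3.4/7 × 10 = 4.86.
Net gain = 10 − 4.86 = 5.14. The private return per contributed unit (0.4857) is below 1, so free-riding is indeed the best response regardless of what the others do.

5.14 hours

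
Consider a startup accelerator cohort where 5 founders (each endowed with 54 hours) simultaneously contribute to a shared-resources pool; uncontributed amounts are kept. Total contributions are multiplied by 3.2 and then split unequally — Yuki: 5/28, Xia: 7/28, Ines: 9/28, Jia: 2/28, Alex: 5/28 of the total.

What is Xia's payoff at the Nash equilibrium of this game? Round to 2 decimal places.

97.20 hours

A player with share s gets back 3.2·s per unit contributed, so full contribution is dominant for anyone with s > 1/3.2 = 0.3125 and zero contribution is dominant for anyone below.
Only Ines (9/28) clears that bar, contributing 54; the remaining 4 contribute 0. Total contributed: 54.
Xia keeps 54 and receives 3.2 × 54 × 7/28 = 43.20 from the shared-resources pool, for a payoff of 97.20.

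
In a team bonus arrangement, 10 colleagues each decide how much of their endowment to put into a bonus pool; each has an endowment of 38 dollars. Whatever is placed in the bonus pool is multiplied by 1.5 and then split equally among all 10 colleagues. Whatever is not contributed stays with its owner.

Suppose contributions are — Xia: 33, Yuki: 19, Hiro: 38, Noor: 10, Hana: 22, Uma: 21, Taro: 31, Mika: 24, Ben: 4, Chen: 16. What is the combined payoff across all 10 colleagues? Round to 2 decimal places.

Total contributed: 33 + 19 + 38 + 10 + 22 + 21 + 31 + 24 + 4 + 16 = 218; total kept: 10 × 38 − 218 = 162.
The bonus pool pays out 1.5 × 218 = 327.00 in aggregate.
Group total = 162 + 327.00 = 489.00.

489.00 dollars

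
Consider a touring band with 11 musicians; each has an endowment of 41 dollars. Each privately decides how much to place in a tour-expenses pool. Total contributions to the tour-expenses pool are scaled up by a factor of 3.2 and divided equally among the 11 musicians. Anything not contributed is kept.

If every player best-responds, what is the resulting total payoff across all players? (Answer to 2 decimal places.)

451.00 dollars

Each contributed unit returns 3.2/11 = 0.2909 to its contributor — below 1 — so contributing 0 is dominant for every player. At the Nash equilibrium everyone keeps their 41, and the group total is 11 × 41 = 451.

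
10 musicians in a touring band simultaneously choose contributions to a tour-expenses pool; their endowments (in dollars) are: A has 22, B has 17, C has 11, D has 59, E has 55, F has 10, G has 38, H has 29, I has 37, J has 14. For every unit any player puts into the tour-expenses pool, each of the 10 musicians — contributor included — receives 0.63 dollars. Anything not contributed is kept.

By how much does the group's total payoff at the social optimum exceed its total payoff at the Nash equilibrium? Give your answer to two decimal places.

1547.60 dollars

The private return per contributed unit is 0.63 < 1 for everyone, so the Nash equilibrium is zero contribution and the group total is Σ E_j = 22 + 17 + 11 + 59 + 55 + 10 + 38 + 29 + 37 + 14 = 292.
Each contributed unit returns 6.300 to the group, so the social optimum is full contribution by everyone: group total = 6.300 × 292 = 1839.60.
Efficiency loss = (6.300 − 1) × 292 = 1547.60.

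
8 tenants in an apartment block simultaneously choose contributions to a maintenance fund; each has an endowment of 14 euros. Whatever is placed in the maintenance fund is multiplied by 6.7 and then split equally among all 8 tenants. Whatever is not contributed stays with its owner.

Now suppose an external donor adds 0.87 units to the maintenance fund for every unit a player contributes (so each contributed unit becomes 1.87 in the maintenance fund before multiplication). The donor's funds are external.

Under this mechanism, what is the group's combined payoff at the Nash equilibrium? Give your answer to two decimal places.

The effective private return per unit is now 6.7 × 1.87 / 8 = 1.5661 > 1, so every player's dominant strategy flips to full contribution.
At the Nash equilibrium everyone contributes 14. Group total payoff = 6.7 × 1.87 × 112 = 1403.25.

1403.25 euros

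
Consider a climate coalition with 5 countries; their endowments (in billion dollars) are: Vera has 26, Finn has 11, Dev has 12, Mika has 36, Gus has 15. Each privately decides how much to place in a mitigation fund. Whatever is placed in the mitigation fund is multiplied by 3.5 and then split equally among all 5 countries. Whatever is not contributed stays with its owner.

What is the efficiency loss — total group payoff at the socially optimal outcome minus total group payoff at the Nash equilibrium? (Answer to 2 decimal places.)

The private return per contributed unit is 3.5/5 = 0.7000 < 1 for every player regardless of endowment, so the Nash equilibrium is zero contribution and the group total is Σ E_j = 26 + 11 + 12 + 36 + 15 = 100.
Each contributed unit returns 3.500 to the group, so the social optimum is full contribution by everyone: group total = 3.500 × 100 = 350.00.
Efficiency loss = (3.500 − 1) × 100 = 250.00.

250.00 billion dollars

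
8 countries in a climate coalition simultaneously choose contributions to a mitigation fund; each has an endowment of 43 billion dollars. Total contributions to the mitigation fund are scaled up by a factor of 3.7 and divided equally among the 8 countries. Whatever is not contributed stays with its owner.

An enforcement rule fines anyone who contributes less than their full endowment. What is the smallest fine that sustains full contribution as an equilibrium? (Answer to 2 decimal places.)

Given the others contribute fully, the best deviation is to contribute 0 (any partial contribution still incurs the fine and gives up units whose private return 0.4625 is below 1).
Deviating from 43 to 0 saves 43 billion dollars but forfeits the deviator's share of the drop in the mitigation fund: 3.7/8 × 43 = 19.89.
So the deviation gain is 43 − 19.89 = 23.11, and the fine must be at least 23.11 billion dollars to wipe it out.

23.11 billion dollars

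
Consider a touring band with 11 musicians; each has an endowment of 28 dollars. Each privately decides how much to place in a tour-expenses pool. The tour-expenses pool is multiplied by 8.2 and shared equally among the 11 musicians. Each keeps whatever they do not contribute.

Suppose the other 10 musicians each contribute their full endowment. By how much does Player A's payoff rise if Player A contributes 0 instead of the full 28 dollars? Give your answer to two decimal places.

7.13 dollars

Switching from a contribution of 28 to 0 lets Player A keep an extra 28 dollars, but lowers the tour-expenses pool by 28, which costs Player A their own share of that drop: 8.2/11 × 28 = 20.87.
Net gain = 28 − 20.87 = 7.13. The private return per contributed unit (0.7455) is below 1, so free-riding is indeed the best response regardless of what the others do.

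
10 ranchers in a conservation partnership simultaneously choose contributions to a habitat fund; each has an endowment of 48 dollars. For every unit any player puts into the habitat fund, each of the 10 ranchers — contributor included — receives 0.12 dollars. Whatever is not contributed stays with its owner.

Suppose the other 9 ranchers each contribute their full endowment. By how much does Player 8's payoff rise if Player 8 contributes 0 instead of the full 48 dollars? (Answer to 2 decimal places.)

Switching from a contribution of 48 to 0 lets Player 8 keep an extra 48 dollars, but lowers the habitat fund by 48, which costs Player 8 their own share of that drop: 0.12 × 48 = 5.76.
Net gain = 48 − 5.76 = 42.24. The private return per contributed unit (0.12) is below 1, so free-riding is indeed the best response regardless of what the others do.

42.24 dollars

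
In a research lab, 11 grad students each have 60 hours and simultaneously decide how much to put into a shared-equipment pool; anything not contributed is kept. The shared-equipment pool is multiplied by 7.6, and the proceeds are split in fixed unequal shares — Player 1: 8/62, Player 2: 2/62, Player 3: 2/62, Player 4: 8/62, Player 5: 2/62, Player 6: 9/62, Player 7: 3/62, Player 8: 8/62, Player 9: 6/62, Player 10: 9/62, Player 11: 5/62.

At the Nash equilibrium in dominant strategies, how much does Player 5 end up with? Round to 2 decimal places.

Player j's private return per contributed unit is 7.6 × (j's share). Contributing is weakly dominant for j when that share is at least 1/7.6 = 0.1316, and contributing 0 is dominant otherwise.
Player 6 and Player 10 are above the threshold, contributing 60 each; the remaining 9 contribute 0. Total contributed: 120.
Player 5 keeps 60 and receives 7.6 × 120 × 2/62 = 29.42 from the shared-equipment pool, for a payoff of 89.42.

89.42 hours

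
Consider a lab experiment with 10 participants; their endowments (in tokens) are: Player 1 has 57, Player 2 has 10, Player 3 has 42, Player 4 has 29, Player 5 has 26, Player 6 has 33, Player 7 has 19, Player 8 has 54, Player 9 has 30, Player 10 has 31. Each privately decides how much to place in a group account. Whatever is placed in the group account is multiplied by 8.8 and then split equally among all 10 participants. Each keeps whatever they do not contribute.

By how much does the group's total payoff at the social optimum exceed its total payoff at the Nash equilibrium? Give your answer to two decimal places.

The private return per contributed unit is 8.8/10 = 0.8800 < 1 for every player regardless of endowment, so the Nash equilibrium is zero contribution and the group total is Σ E_j = 57 + 10 + 42 + 29 + 26 + 33 + 19 + 54 + 30 + 31 = 331.
Each contributed unit returns 8.800 to the group, so the social optimum is full contribution by everyone: group total = 8.800 × 331 = 2912.80.
Efficiency loss = (8.800 − 1) × 331 = 2581.80.

2581.80 tokens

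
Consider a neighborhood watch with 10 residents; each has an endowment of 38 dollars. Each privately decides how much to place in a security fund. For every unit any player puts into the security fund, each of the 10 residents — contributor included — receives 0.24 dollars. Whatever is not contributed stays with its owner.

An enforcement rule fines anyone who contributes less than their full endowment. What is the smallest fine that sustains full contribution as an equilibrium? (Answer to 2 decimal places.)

28.88 dollars

Given the others contribute fully, the best deviation is to contribute 0 (any partial contribution still incurs the fine and gives up units whose private return 0.24 is below 1).
Deviating from 38 to 0 saves 38 dollars but forfeits the deviator's share of the drop in the security fund: 0.24 × 38 = 9.12.
So the deviation gain is 38 − 9.12 = 28.88, and the fine must be at least 28.88 dollars to wipe it out.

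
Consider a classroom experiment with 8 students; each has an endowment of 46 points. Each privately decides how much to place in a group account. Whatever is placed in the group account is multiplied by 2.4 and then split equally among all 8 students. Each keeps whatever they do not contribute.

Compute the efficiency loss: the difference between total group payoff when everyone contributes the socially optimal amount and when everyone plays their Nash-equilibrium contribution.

Each contributed unit returns 2.4/8 = 0.3000 to its contributor — below 1 — so contributing 0 is dominant for every player. At the Nash equilibrium everyone keeps their 46, and the group total is 8 × 46 = 368.
Each contributed unit returns 2.400 to the group as a whole (0.3000 to each of 8 players), which exceeds 1, so the social optimum is full contribution: group total = 2.400 × 368 = 883.20.
Efficiency loss = 883.20 − 368 = 515.20.

515.20 points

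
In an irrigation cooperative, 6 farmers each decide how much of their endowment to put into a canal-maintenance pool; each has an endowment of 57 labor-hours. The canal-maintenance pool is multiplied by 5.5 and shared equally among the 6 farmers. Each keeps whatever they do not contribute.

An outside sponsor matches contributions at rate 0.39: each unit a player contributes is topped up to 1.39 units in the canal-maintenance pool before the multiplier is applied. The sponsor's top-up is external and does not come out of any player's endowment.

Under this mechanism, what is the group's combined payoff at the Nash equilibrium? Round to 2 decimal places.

With the mechanism, a contributed unit returns 5.5 × 1.39 / 6 = 1.2742 per unit of net cost to the contributor — now above 1 — so contributing fully is weakly dominant for every player.
So the Nash equilibrium is full contribution by all 6; the group earns 5.5 × 1.39 × 342 = 2614.59.

2614.59 labor-hours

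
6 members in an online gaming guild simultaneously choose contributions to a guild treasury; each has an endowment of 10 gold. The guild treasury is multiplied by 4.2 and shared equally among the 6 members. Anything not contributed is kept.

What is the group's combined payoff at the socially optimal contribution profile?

252.00 gold

Each contributed unit returns 4.200 to the group as a whole (0.7000 to each of 6 players), which exceeds 1, so the social optimum is full contribution: group total = 4.200 × 60 = 252.00.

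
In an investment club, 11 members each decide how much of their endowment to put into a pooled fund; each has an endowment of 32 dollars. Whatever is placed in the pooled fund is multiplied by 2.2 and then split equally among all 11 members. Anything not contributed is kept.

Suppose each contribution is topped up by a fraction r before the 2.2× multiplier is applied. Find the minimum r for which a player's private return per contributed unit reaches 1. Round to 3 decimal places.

With matching at rate r, one contributed unit becomes (1 + r) in the pooled fund and returns 2.2 × (1 + r) / 11 to the contributor.
Setting this equal to 1: 1 + r = 11/2.2 = 5.0000.
So the minimum matching rate is r = 5.0000 − 1 = 4.000.

4.000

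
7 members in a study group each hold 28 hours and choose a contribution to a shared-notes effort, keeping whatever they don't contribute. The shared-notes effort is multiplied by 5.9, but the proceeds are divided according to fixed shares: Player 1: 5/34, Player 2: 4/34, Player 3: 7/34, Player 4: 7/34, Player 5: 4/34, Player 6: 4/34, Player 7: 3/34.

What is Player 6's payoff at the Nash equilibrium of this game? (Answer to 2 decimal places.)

66.87 hours

Each unit j contributes comes back to j as 5.9 × (j's share), so j prefers to contribute only if that share exceeds 1/5.9 = 0.1695; otherwise keeping the unit dominates.
Player 3 and Player 4 clear that bar, contributing 28 each; the remaining 5 contribute 0. Total contributed: 56.
Player 6 keeps 28 and receives 5.9 × 56 × 4/34 = 38.87 from the shared-notes effort, for a payoff of 66.87.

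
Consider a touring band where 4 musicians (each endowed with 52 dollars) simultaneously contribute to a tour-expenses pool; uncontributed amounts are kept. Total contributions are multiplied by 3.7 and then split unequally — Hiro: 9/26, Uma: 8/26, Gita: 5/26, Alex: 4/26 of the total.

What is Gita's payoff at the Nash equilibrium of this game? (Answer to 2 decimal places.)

126.00 dollars

Each unit j contributes comes back to j as 3.7 × (j's share), so j prefers to contribute only if that share exceeds 1/3.7 = 0.2703; otherwise keeping the unit dominates.
Hiro and Uma are above the threshold, contributing 52 each; the remaining 2 contribute 0. Total contributed: 104.
Gita keeps 52 and receives 3.7 × 104 × 5/26 = 74.00 from the tour-expenses pool, for a payoff of 126.00.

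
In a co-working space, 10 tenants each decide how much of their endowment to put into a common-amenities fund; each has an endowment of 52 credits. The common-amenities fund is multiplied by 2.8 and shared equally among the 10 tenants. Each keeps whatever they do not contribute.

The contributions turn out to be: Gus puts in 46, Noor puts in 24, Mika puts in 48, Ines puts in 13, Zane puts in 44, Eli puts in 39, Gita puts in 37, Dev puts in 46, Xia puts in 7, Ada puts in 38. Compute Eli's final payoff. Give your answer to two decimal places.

108.76 credits

Total contributed: 46 + 24 + 48 + 13 + 44 + 39 + 37 + 46 + 7 + 38 = 342.
Each receives 2.8 × 342 / 10 = 95.76 from the common-amenities fund.
Eli keeps 52 − 39 = 13, so Eli's payoff is 13 + 95.76 = 108.76.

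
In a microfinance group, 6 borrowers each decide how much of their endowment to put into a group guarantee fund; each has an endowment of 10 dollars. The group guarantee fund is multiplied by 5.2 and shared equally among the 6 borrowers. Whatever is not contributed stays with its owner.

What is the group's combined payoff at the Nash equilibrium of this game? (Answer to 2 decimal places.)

Each contributed unit returns 5.2/6 = 0.8667 to its contributor — below 1 — so contributing 0 is dominant for every player. At the Nash equilibrium everyone keeps their 10, and the group total is 6 × 10 = 60.

60.00 dollars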